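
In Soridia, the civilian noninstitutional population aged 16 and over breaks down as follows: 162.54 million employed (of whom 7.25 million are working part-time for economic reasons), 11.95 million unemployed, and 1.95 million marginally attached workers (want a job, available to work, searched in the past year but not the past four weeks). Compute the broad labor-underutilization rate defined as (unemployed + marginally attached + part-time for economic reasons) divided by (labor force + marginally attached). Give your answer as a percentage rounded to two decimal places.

Broad underutilization rate ≈ 11.99%.

Labor force = 162.54 + 11.95 = 174.49 million.
Numerator = 11.95 + 1.95 + 7.25 = 21.15 million.
Denominator = 174.49 + 1.95 = 176.44 million.
Broad rate = 21.15 / 176.44 = 11.99%.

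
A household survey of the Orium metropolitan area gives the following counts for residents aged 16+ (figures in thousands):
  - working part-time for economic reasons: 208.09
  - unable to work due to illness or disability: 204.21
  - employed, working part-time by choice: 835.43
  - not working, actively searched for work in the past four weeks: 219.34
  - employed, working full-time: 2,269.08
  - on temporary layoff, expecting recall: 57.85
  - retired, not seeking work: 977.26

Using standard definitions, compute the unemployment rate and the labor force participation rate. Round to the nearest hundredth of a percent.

Unemployment rate ≈ 7.72%; labor force participation rate ≈ 75.24%.

Employed = 208.09 + 835.43 + 2,269.08 = 3,312.60 thousand (anyone who worked, including part-time for economic reasons, counts as employed).
Unemployed = 219.34 + 57.85 = 277.19 thousand (jobless and actively searching, or on temporary layoff).
Labor force = 3,312.60 + 277.19 = 3,589.79 thousand.
Not in labor force = 204.21 + 977.26 = 1,181.47 thousand (those not working and not actively searching are outside the labor force).
Civilian working-age population = 3,589.79 + 1,181.47 = 4,771.26 thousand.
Unemployment rate = 277.19 / 3,589.79 = 7.72%.
Labor force participation rate = 3,589.79 / 4,771.26 = 75.24%.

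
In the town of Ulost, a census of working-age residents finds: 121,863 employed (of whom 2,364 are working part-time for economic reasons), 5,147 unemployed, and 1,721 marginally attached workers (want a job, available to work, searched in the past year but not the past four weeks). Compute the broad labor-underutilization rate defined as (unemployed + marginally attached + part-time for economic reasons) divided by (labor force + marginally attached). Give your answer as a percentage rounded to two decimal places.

Broad underutilization rate ≈ 7.17%.

Labor force = 121,863 + 5,147 = 127,010.
Numerator = 5,147 + 1,721 + 2,364 = 9,232.
Denominator = 127,010 + 1,721 = 128,731.
Broad rate = 9,232 / 128,731 = 7.17%.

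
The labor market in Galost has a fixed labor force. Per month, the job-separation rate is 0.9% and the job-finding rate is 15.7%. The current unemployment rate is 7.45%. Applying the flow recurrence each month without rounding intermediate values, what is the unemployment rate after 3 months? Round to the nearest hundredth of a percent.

Unemployment rate after three months ≈ 6.60%.

With a fixed labor force, u_{t+1} = u_t + s·(1−u_t) − f·u_t = u_t·(1−s−f) + s.
Here 1−s−f = 0.834 and s = 0.009.
u_1 = 0.074500 × 0.834 + 0.009 = 0.071133.
u_2 = 0.071133 × 0.834 + 0.009 = 0.068325.
u_3 = 0.068325 × 0.834 + 0.009 = 0.065983.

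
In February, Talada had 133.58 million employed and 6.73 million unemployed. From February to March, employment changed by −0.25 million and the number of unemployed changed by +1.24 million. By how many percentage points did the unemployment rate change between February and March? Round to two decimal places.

February: labor force = 133.58 + 6.73 = 140.31; u = 6.73/140.31 = 4.80%.
March: labor force = 133.33 + 7.97 = 141.30; u = 7.97/141.30 = 5.64%.
Change = 5.64% − 4.80% = +0.84 pp.

The unemployment rate changed by +0.84 percentage points.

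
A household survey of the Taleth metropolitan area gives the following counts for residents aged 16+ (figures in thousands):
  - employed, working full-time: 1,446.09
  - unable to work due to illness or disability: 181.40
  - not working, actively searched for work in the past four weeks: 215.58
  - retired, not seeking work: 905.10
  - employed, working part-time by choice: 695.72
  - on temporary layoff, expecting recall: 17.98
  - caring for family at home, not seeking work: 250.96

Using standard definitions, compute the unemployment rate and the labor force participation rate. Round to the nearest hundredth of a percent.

Employed = 1,446.09 + 695.72 = 2,141.81 thousand.
Unemployed = 215.58 + 17.98 = 233.56 thousand (jobless and actively searching, or on temporary layoff).
Labor force = 2,141.81 + 233.56 = 2,375.37 thousand.
Not in labor force = 181.40 + 905.10 + 250.96 = 1,337.46 thousand (those not working and not actively searching are outside the labor force).
Civilian working-age population = 2,375.37 + 1,337.46 = 3,712.83 thousand.
Unemployment rate = 233.56 / 2,375.37 = 9.83%.
Labor force participation rate = 2,375.37 / 3,712.83 = 63.98%.

Unemployment rate ≈ 9.83%; labor force participation rate ≈ 63.98%.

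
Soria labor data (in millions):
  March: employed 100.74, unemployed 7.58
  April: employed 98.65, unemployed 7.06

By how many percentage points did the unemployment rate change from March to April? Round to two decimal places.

March: labor force = 100.74 + 7.58 = 108.32; u = 7.58/108.32 = 7.00%.
April: labor force = 98.65 + 7.06 = 105.71; u = 7.06/105.71 = 6.68%.
Change = 6.68% − 7.00% = −0.32 pp.

The unemployment rate changed by −0.32 percentage points.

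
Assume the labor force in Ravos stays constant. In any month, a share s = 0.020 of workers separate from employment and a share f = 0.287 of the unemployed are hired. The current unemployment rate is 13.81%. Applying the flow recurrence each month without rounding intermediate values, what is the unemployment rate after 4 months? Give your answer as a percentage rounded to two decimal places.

With a fixed labor force, u_{t+1} = u_t + s·(1−u_t) − f·u_t = u_t·(1−s−f) + s.
Here 1−s−f = 0.693 and s = 0.020.
u_1 = 0.138100 × 0.693 + 0.020 = 0.115703.
u_2 = 0.115703 × 0.693 + 0.020 = 0.100182.
u_3 = 0.100182 × 0.693 + 0.020 = 0.089426.
u_4 = 0.089426 × 0.693 + 0.020 = 0.081972.

Unemployment rate after four months ≈ 8.20%.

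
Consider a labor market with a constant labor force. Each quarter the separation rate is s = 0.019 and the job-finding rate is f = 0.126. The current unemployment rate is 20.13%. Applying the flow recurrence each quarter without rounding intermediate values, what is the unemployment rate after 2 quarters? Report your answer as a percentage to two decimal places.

Unemployment rate after two quarters ≈ 18.24%.

With a fixed labor force, u_{t+1} = u_t + s·(1−u_t) − f·u_t = u_t·(1−s−f) + s.
Here 1−s−f = 0.855 and s = 0.019.
u_1 = 0.201300 × 0.855 + 0.019 = 0.191111.
u_2 = 0.191111 × 0.855 + 0.019 = 0.182400.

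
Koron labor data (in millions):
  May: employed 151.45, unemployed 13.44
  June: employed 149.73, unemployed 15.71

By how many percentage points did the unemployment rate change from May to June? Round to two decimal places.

May: labor force = 151.45 + 13.44 = 164.89; u = 13.44/164.89 = 8.15%.
June: labor force = 149.73 + 15.71 = 165.44; u = 15.71/165.44 = 9.50%.
Change = 9.50% − 8.15% = +1.35 pp.

The unemployment rate changed by +1.35 percentage points.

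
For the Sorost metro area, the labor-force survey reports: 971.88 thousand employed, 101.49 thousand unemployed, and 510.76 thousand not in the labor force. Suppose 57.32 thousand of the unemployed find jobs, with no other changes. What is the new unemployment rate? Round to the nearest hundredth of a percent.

New unemployment rate ≈ 4.12%.

Initially, labor force = 971.88 + 101.49 = 1,073.37 thousand, so u = 101.49/1,073.37 = 9.46%.
After the change, unemployed falls and employed rises by 57.32; labor force unchanged → E = 1,029.20, U = 44.17, labor force = 1,073.37 thousand.
New unemployment rate = 44.17 / 1,073.37 = 4.12%.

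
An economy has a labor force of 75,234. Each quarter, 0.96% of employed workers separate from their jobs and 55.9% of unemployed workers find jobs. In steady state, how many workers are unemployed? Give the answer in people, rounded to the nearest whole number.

Steady-state unemployment rate u* = s/(s+f) = 0.96/(0.96+55.9) = 0.016884.
Unemployed = u* × labor force = 0.016884 × 75,234 ≈ 1,270.

About 1,270 are unemployed in steady state.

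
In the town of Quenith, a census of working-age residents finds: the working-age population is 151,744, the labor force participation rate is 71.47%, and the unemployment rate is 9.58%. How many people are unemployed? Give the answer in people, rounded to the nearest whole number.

About 10,390 are unemployed.

Labor force = 0.7147 × 151,744 = 108,451.
Unemployed = 0.0958 × 108,451 ≈ 10,390.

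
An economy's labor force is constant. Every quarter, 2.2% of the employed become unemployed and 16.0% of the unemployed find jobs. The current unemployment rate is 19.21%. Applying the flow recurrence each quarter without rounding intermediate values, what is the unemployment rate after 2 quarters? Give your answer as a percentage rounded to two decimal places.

With a fixed labor force, u_{t+1} = u_t + s·(1−u_t) − f·u_t = u_t·(1−s−f) + s.
Here 1−s−f = 0.818 and s = 0.022.
u_1 = 0.192100 × 0.818 + 0.022 = 0.179138.
u_2 = 0.179138 × 0.818 + 0.022 = 0.168535.

Unemployment rate after two quarters ≈ 16.85%.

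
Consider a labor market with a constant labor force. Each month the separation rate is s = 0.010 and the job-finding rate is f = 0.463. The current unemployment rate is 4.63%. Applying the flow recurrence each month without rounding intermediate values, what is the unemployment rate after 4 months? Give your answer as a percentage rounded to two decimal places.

Unemployment rate after four months ≈ 2.31%.

With a fixed labor force, u_{t+1} = u_t + s·(1−u_t) − f·u_t = u_t·(1−s−f) + s.
Here 1−s−f = 0.527 and s = 0.010.
u_1 = 0.046300 × 0.527 + 0.010 = 0.034400.
u_2 = 0.034400 × 0.527 + 0.010 = 0.028129.
u_3 = 0.028129 × 0.527 + 0.010 = 0.024824.
u_4 = 0.024824 × 0.527 + 0.010 = 0.023082.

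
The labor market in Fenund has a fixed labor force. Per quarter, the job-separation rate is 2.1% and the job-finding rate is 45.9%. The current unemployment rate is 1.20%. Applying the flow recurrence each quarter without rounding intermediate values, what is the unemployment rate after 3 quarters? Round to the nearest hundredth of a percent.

With a fixed labor force, u_{t+1} = u_t + s·(1−u_t) − f·u_t = u_t·(1−s−f) + s.
Here 1−s−f = 0.520 and s = 0.021.
u_1 = 0.012000 × 0.520 + 0.021 = 0.027240.
u_2 = 0.027240 × 0.520 + 0.021 = 0.035165.
u_3 = 0.035165 × 0.520 + 0.021 = 0.039286.

Unemployment rate after three quarters ≈ 3.93%.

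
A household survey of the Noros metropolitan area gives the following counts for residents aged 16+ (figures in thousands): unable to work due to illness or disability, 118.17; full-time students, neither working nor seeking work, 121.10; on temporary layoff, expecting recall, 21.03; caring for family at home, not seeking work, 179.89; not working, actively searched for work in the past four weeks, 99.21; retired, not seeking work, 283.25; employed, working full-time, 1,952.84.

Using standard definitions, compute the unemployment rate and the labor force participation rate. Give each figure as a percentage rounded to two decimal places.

Unemployment rate ≈ 5.80%; labor force participation rate ≈ 74.69%.

Employed = 1,952.84 thousand.
Unemployed = 21.03 + 99.21 = 120.24 thousand (jobless and actively searching, or on temporary layoff).
Labor force = 1,952.84 + 120.24 = 2,073.08 thousand.
Not in labor force = 118.17 + 121.10 + 179.89 + 283.25 = 702.41 thousand (those not working and not actively searching are outside the labor force).
Civilian working-age population = 2,073.08 + 702.41 = 2,775.49 thousand.
Unemployment rate = 120.24 / 2,073.08 = 5.80%.
Labor force participation rate = 2,073.08 / 2,775.49 = 74.69%.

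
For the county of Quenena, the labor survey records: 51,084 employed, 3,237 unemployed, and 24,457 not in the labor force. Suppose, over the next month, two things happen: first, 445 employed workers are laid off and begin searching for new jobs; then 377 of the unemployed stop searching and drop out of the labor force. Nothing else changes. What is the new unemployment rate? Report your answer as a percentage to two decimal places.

New unemployment rate ≈ 6.13%.

Initially, labor force = 51,084 + 3,237 = 54,321, so u = 3,237/54,321 = 5.96%.
After the first change, employed falls and unemployed rises by 445; labor force unchanged → E = 50,639, U = 3,682, labor force = 54,321.
After the second change, unemployed and labor force both fall by 377 → E = 50,639, U = 3,305, labor force = 53,944.
New unemployment rate = 3,305 / 53,944 = 6.13%.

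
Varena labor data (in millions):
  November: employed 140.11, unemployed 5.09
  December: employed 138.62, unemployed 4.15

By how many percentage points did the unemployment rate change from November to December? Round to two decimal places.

The unemployment rate changed by −0.60 percentage points.

November: labor force = 140.11 + 5.09 = 145.20; u = 5.09/145.20 = 3.51%.
December: labor force = 138.62 + 4.15 = 142.77; u = 4.15/142.77 = 2.91%.
Change = 2.91% − 3.51% = −0.60 pp.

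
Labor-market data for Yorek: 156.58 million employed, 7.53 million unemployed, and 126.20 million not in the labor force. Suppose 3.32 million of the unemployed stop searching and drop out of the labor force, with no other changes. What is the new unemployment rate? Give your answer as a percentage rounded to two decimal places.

New unemployment rate ≈ 2.62%.

Initially, labor force = 156.58 + 7.53 = 164.11 million, so u = 7.53/164.11 = 4.59%.
After the change, unemployed and labor force both fall by 3.32 → E = 156.58, U = 4.21, labor force = 160.79 million.
New unemployment rate = 4.21 / 160.79 = 2.62%.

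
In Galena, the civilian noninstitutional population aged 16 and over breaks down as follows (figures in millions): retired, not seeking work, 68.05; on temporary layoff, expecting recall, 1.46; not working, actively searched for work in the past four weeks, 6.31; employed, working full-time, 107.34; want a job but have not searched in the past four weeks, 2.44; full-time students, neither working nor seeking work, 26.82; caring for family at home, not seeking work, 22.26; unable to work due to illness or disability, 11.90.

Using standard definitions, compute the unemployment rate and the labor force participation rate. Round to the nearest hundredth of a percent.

Employed = 107.34 million.
Unemployed = 1.46 + 6.31 = 7.77 million (jobless and actively searching, or on temporary layoff).
Labor force = 107.34 + 7.77 = 115.11 million.
Not in labor force = 68.05 + 2.44 + 26.82 + 22.26 + 11.90 = 131.47 million (those not working and not actively searching are outside the labor force — including those who want a job but have given up searching).
Civilian working-age population = 115.11 + 131.47 = 246.58 million.
Unemployment rate = 7.77 / 115.11 = 6.75%.
Labor force participation rate = 115.11 / 246.58 = 46.68%.

Unemployment rate ≈ 6.75%; labor force participation rate ≈ 46.68%.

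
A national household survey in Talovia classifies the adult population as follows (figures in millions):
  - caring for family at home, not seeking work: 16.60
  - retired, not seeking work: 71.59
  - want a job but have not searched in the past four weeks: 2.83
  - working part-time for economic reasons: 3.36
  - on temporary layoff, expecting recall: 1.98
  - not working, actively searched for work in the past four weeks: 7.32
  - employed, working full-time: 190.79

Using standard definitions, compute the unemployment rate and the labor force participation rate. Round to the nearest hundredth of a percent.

Unemployment rate ≈ 4.57%; labor force participation rate ≈ 69.09%.

Employed = 3.36 + 190.79 = 194.15 million (anyone who worked, including part-time for economic reasons, counts as employed).
Unemployed = 1.98 + 7.32 = 9.30 million (jobless and actively searching, or on temporary layoff).
Labor force = 194.15 + 9.30 = 203.45 million.
Not in labor force = 16.60 + 71.59 + 2.83 = 91.02 million (those not working and not actively searching are outside the labor force — including those who want a job but have given up searching).
Civilian working-age population = 203.45 + 91.02 = 294.47 million.
Unemployment rate = 9.30 / 203.45 = 4.57%.
Labor force participation rate = 203.45 / 294.47 = 69.09%.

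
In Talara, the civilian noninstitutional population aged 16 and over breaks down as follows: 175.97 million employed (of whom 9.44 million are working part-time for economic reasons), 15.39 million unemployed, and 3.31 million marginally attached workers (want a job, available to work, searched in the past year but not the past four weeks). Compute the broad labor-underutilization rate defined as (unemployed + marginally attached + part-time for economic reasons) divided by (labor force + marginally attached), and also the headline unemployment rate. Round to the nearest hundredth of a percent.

Broad underutilization rate ≈ 14.46%; headline unemployment rate ≈ 8.04%.

Labor force = 175.97 + 15.39 = 191.36 million.
Numerator = 15.39 + 3.31 + 9.44 = 28.14 million.
Denominator = 191.36 + 3.31 = 194.67 million.
Broad rate = 28.14 / 194.67 = 14.46%.
Headline unemployment rate = 15.39 / 191.36 = 8.04%.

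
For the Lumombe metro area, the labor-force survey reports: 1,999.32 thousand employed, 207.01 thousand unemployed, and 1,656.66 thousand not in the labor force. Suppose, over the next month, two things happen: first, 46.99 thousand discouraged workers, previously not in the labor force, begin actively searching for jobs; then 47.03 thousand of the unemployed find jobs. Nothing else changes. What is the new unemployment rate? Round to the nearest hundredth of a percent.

New unemployment rate ≈ 9.19%.

Initially, labor force = 1,999.32 + 207.01 = 2,206.33 thousand, so u = 207.01/2,206.33 = 9.38%.
After the first change, unemployed and labor force both rise by 46.99 → E = 1,999.32, U = 254.00, labor force = 2,253.32 thousand.
After the second change, unemployed falls and employed rises by 47.03; labor force unchanged → E = 2,046.35, U = 206.97, labor force = 2,253.32 thousand.
New unemployment rate = 206.97 / 2,253.32 = 9.19%.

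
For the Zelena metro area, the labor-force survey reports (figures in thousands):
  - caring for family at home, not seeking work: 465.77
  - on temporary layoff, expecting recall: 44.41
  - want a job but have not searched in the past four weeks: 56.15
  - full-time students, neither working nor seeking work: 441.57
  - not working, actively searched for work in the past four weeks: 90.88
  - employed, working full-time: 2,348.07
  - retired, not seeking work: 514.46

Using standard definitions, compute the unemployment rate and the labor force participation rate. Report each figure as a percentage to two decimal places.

Employed = 2,348.07 thousand.
Unemployed = 44.41 + 90.88 = 135.29 thousand (jobless and actively searching, or on temporary layoff).
Labor force = 2,348.07 + 135.29 = 2,483.36 thousand.
Not in labor force = 465.77 + 56.15 + 441.57 + 514.46 = 1,477.95 thousand (those not working and not actively searching are outside the labor force — including those who want a job but have given up searching).
Civilian working-age population = 2,483.36 + 1,477.95 = 3,961.31 thousand.
Unemployment rate = 135.29 / 2,483.36 = 5.45%.
Labor force participation rate = 2,483.36 / 3,961.31 = 62.69%.

Unemployment rate ≈ 5.45%; labor force participation rate ≈ 62.69%.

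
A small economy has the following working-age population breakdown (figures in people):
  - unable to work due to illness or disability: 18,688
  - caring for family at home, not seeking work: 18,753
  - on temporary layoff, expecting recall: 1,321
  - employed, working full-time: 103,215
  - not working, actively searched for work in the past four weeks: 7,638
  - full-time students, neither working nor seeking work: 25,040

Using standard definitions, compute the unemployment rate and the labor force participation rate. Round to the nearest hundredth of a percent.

Employed = 103,215.
Unemployed = 1,321 + 7,638 = 8,959 (jobless and actively searching, or on temporary layoff).
Labor force = 103,215 + 8,959 = 112,174.
Not in labor force = 18,688 + 18,753 + 25,040 = 62,481 (those not working and not actively searching are outside the labor force).
Civilian working-age population = 112,174 + 62,481 = 174,655.
Unemployment rate = 8,959 / 112,174 = 7.99%.
Labor force participation rate = 112,174 / 174,655 = 64.23%.

Unemployment rate ≈ 7.99%; labor force participation rate ≈ 64.23%.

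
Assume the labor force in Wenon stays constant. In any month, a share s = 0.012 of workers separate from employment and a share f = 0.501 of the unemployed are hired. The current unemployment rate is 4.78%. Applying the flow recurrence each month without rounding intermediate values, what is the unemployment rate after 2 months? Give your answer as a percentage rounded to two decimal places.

With a fixed labor force, u_{t+1} = u_t + s·(1−u_t) − f·u_t = u_t·(1−s−f) + s.
Here 1−s−f = 0.487 and s = 0.012.
u_1 = 0.047800 × 0.487 + 0.012 = 0.035279.
u_2 = 0.035279 × 0.487 + 0.012 = 0.029181.

Unemployment rate after two months ≈ 2.92%.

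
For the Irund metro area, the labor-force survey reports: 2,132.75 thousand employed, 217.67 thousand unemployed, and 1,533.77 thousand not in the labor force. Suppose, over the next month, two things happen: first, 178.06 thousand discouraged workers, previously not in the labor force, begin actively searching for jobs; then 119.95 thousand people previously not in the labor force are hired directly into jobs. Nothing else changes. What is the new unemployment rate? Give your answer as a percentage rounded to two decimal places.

Initially, labor force = 2,132.75 + 217.67 = 2,350.42 thousand, so u = 217.67/2,350.42 = 9.26%.
After the first change, unemployed and labor force both rise by 178.06 → E = 2,132.75, U = 395.73, labor force = 2,528.48 thousand.
After the second change, employed and labor force both rise by 119.95; unemployed unchanged → E = 2,252.70, U = 395.73, labor force = 2,648.43 thousand.
New unemployment rate = 395.73 / 2,648.43 = 14.94%.

New unemployment rate ≈ 14.94%.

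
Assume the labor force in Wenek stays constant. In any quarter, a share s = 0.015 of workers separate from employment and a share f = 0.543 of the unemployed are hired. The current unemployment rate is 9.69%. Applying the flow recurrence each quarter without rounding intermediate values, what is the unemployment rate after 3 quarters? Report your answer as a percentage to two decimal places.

With a fixed labor force, u_{t+1} = u_t + s·(1−u_t) − f·u_t = u_t·(1−s−f) + s.
Here 1−s−f = 0.442 and s = 0.015.
u_1 = 0.096900 × 0.442 + 0.015 = 0.057830.
u_2 = 0.057830 × 0.442 + 0.015 = 0.040561.
u_3 = 0.040561 × 0.442 + 0.015 = 0.032928.

Unemployment rate after three quarters ≈ 3.29%.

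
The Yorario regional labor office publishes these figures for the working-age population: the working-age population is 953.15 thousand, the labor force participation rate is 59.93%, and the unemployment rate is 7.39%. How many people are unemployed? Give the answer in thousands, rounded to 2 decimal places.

About 42.21 thousand are unemployed.

Labor force = 0.5993 × 953.15 = 571.22 thousand.
Unemployed = 0.0739 × 571.22 ≈ 42.21 thousand.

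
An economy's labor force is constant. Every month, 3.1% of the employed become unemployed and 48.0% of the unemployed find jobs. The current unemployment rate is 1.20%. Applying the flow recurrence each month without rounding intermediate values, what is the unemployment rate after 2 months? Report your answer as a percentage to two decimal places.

Unemployment rate after two months ≈ 4.90%.

With a fixed labor force, u_{t+1} = u_t + s·(1−u_t) − f·u_t = u_t·(1−s−f) + s.
Here 1−s−f = 0.489 and s = 0.031.
u_1 = 0.012000 × 0.489 + 0.031 = 0.036868.
u_2 = 0.036868 × 0.489 + 0.031 = 0.049028.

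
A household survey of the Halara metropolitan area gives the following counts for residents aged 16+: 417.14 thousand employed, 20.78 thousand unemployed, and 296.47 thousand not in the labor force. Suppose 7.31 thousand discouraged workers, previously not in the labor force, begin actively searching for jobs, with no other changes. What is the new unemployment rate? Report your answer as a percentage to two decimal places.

Initially, labor force = 417.14 + 20.78 = 437.92 thousand, so u = 20.78/437.92 = 4.75%.
After the change, unemployed and labor force both rise by 7.31 → E = 417.14, U = 28.09, labor force = 445.23 thousand.
New unemployment rate = 28.09 / 445.23 = 6.31%.

New unemployment rate ≈ 6.31%.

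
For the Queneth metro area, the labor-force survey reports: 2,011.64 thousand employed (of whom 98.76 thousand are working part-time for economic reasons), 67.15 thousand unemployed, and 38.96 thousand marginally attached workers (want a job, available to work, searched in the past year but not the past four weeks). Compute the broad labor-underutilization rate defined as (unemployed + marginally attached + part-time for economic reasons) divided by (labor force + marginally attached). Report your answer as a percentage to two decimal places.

Labor force = 2,011.64 + 67.15 = 2,078.79 thousand.
Numerator = 67.15 + 38.96 + 98.76 = 204.87 thousand.
Denominator = 2,078.79 + 38.96 = 2,117.75 thousand.
Broad rate = 204.87 / 2,117.75 = 9.67%.

Broad underutilization rate ≈ 9.67%.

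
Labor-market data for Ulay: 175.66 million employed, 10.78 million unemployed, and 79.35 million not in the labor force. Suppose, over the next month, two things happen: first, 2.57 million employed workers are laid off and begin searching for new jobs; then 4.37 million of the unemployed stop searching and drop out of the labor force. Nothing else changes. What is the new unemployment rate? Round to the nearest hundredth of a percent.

New unemployment rate ≈ 4.93%.

Initially, labor force = 175.66 + 10.78 = 186.44 million, so u = 10.78/186.44 = 5.78%.
After the first change, employed falls and unemployed rises by 2.57; labor force unchanged → E = 173.09, U = 13.35, labor force = 186.44 million.
After the second change, unemployed and labor force both fall by 4.37 → E = 173.09, U = 8.98, labor force = 182.07 million.
New unemployment rate = 8.98 / 182.07 = 4.93%.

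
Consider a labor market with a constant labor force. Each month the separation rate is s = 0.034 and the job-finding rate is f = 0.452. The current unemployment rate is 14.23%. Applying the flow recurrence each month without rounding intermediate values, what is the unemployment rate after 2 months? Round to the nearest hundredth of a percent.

Unemployment rate after two months ≈ 8.91%.

With a fixed labor force, u_{t+1} = u_t + s·(1−u_t) − f·u_t = u_t·(1−s−f) + s.
Here 1−s−f = 0.514 and s = 0.034.
u_1 = 0.142300 × 0.514 + 0.034 = 0.107142.
u_2 = 0.107142 × 0.514 + 0.034 = 0.089071.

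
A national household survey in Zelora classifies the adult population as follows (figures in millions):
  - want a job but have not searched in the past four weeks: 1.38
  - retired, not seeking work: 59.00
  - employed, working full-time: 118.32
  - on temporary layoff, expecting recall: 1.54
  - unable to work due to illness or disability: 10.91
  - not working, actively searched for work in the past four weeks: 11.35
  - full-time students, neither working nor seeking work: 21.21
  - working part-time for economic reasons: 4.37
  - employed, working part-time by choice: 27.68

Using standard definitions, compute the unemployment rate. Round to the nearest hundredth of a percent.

Unemployment rate ≈ 7.90%.

Employed = 118.32 + 4.37 + 27.68 = 150.37 million (anyone who worked, including part-time for economic reasons, counts as employed).
Unemployed = 1.54 + 11.35 = 12.89 million (jobless and actively searching, or on temporary layoff).
Labor force = 150.37 + 12.89 = 163.26 million.
Unemployment rate = 12.89 / 163.26 = 7.90%.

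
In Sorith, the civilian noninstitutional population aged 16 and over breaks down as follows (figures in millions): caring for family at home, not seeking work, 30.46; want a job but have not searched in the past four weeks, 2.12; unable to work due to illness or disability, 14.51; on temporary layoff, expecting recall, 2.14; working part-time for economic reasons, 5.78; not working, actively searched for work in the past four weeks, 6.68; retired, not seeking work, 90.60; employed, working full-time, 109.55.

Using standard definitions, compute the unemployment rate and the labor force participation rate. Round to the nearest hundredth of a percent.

Unemployment rate ≈ 7.10%; labor force participation rate ≈ 47.41%.

Employed = 5.78 + 109.55 = 115.33 million (anyone who worked, including part-time for economic reasons, counts as employed).
Unemployed = 2.14 + 6.68 = 8.82 million (jobless and actively searching, or on temporary layoff).
Labor force = 115.33 + 8.82 = 124.15 million.
Not in labor force = 30.46 + 2.12 + 14.51 + 90.60 = 137.69 million (those not working and not actively searching are outside the labor force — including those who want a job but have given up searching).
Civilian working-age population = 124.15 + 137.69 = 261.84 million.
Unemployment rate = 8.82 / 124.15 = 7.10%.
Labor force participation rate = 124.15 / 261.84 = 47.41%.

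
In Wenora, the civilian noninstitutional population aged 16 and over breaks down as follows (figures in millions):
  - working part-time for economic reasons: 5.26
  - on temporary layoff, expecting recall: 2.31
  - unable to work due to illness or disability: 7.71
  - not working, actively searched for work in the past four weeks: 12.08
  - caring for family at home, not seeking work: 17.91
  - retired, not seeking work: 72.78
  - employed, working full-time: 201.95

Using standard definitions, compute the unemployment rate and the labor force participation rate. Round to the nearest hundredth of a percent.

Unemployment rate ≈ 6.49%; labor force participation rate ≈ 69.25%.

Employed = 5.26 + 201.95 = 207.21 million (anyone who worked, including part-time for economic reasons, counts as employed).
Unemployed = 2.31 + 12.08 = 14.39 million (jobless and actively searching, or on temporary layoff).
Labor force = 207.21 + 14.39 = 221.60 million.
Not in labor force = 7.71 + 17.91 + 72.78 = 98.40 million (those not working and not actively searching are outside the labor force).
Civilian working-age population = 221.60 + 98.40 = 320.00 million.
Unemployment rate = 14.39 / 221.60 = 6.49%.
Labor force participation rate = 221.60 / 320.00 = 69.25%.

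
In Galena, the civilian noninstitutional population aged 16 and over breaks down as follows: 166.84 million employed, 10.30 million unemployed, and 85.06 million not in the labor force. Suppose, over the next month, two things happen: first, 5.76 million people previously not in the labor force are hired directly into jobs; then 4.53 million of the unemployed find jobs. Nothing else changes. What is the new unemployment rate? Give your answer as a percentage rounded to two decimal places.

New unemployment rate ≈ 3.15%.

Initially, labor force = 166.84 + 10.30 = 177.14 million, so u = 10.30/177.14 = 5.81%.
After the first change, employed and labor force both rise by 5.76; unemployed unchanged → E = 172.60, U = 10.30, labor force = 182.90 million.
After the second change, unemployed falls and employed rises by 4.53; labor force unchanged → E = 177.13, U = 5.77, labor force = 182.90 million.
New unemployment rate = 5.77 / 182.90 = 3.15%.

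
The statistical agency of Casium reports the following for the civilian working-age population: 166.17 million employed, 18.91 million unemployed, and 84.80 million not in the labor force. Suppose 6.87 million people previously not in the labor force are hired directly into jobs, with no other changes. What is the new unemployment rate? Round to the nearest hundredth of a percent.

Initially, labor force = 166.17 + 18.91 = 185.08 million, so u = 18.91/185.08 = 10.22%.
After the change, employed and labor force both rise by 6.87; unemployed unchanged → E = 173.04, U = 18.91, labor force = 191.95 million.
New unemployment rate = 18.91 / 191.95 = 9.85%.

New unemployment rate ≈ 9.85%.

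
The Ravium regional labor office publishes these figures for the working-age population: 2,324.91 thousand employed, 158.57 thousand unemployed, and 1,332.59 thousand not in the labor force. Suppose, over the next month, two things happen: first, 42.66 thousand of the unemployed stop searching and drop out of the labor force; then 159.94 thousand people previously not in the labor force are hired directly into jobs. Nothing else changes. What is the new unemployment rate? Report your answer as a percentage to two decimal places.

New unemployment rate ≈ 4.46%.

Initially, labor force = 2,324.91 + 158.57 = 2,483.48 thousand, so u = 158.57/2,483.48 = 6.38%.
After the first change, unemployed and labor force both fall by 42.66 → E = 2,324.91, U = 115.91, labor force = 2,440.82 thousand.
After the second change, employed and labor force both rise by 159.94; unemployed unchanged → E = 2,484.85, U = 115.91, labor force = 2,600.76 thousand.
New unemployment rate = 115.91 / 2,600.76 = 4.46%.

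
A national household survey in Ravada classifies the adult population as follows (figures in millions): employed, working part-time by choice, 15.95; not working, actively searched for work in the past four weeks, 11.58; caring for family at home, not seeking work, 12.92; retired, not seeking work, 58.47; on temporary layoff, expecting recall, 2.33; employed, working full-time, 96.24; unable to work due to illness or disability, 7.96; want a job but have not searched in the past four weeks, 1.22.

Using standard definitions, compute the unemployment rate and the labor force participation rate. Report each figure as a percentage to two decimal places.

Unemployment rate ≈ 11.03%; labor force participation rate ≈ 61.02%.

Employed = 15.95 + 96.24 = 112.19 million.
Unemployed = 11.58 + 2.33 = 13.91 million (jobless and actively searching, or on temporary layoff).
Labor force = 112.19 + 13.91 = 126.10 million.
Not in labor force = 12.92 + 58.47 + 7.96 + 1.22 = 80.57 million (those not working and not actively searching are outside the labor force — including those who want a job but have given up searching).
Civilian working-age population = 126.10 + 80.57 = 206.67 million.
Unemployment rate = 13.91 / 126.10 = 11.03%.
Labor force participation rate = 126.10 / 206.67 = 61.02%.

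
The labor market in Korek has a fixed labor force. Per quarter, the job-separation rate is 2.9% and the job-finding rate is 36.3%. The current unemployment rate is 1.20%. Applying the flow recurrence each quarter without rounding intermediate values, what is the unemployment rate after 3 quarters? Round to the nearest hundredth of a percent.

Unemployment rate after three quarters ≈ 6.00%.

With a fixed labor force, u_{t+1} = u_t + s·(1−u_t) − f·u_t = u_t·(1−s−f) + s.
Here 1−s−f = 0.608 and s = 0.029.
u_1 = 0.012000 × 0.608 + 0.029 = 0.036296.
u_2 = 0.036296 × 0.608 + 0.029 = 0.051068.
u_3 = 0.051068 × 0.608 + 0.029 = 0.060049.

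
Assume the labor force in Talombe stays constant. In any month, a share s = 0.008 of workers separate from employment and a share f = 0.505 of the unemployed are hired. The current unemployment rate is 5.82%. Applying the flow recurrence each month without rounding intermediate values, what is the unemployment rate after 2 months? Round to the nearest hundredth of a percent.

With a fixed labor force, u_{t+1} = u_t + s·(1−u_t) − f·u_t = u_t·(1−s−f) + s.
Here 1−s−f = 0.487 and s = 0.008.
u_1 = 0.058200 × 0.487 + 0.008 = 0.036343.
u_2 = 0.036343 × 0.487 + 0.008 = 0.025699.

Unemployment rate after two months ≈ 2.57%.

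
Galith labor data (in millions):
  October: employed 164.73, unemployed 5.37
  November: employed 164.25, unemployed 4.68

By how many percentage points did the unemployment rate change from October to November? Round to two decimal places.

The unemployment rate changed by −0.39 percentage points.

October: labor force = 164.73 + 5.37 = 170.10; u = 5.37/170.10 = 3.16%.
November: labor force = 164.25 + 4.68 = 168.93; u = 4.68/168.93 = 2.77%.
Change = 2.77% − 3.16% = −0.39 pp.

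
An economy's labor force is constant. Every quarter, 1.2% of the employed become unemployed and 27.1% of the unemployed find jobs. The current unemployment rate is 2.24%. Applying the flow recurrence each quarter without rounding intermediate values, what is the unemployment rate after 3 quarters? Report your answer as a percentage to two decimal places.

Unemployment rate after three quarters ≈ 3.50%.

With a fixed labor force, u_{t+1} = u_t + s·(1−u_t) − f·u_t = u_t·(1−s−f) + s.
Here 1−s−f = 0.717 and s = 0.012.
u_1 = 0.022400 × 0.717 + 0.012 = 0.028061.
u_2 = 0.028061 × 0.717 + 0.012 = 0.032120.
u_3 = 0.032120 × 0.717 + 0.012 = 0.035030.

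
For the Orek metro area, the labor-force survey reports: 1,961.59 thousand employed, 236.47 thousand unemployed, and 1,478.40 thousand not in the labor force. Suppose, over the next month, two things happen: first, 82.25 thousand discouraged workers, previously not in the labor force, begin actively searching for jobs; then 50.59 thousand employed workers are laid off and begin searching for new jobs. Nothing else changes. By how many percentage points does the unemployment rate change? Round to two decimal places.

Initially, labor force = 1,961.59 + 236.47 = 2,198.06 thousand, so u = 236.47/2,198.06 = 10.76%.
After the first change, unemployed and labor force both rise by 82.25 → E = 1,961.59, U = 318.72, labor force = 2,280.31 thousand.
After the second change, employed falls and unemployed rises by 50.59; labor force unchanged → E = 1,911.00, U = 369.31, labor force = 2,280.31 thousand.
New unemployment rate = 369.31 / 2,280.31 = 16.20%.
Change = 16.20% − 10.76% = +5.44 percentage points.

The unemployment rate changes by +5.44 percentage points.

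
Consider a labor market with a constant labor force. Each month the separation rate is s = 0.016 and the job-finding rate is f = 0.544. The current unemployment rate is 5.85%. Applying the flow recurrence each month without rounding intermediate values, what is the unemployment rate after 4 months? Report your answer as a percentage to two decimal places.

Unemployment rate after four months ≈ 2.97%.

With a fixed labor force, u_{t+1} = u_t + s·(1−u_t) − f·u_t = u_t·(1−s−f) + s.
Here 1−s−f = 0.440 and s = 0.016.
u_1 = 0.058500 × 0.440 + 0.016 = 0.041740.
u_2 = 0.041740 × 0.440 + 0.016 = 0.034366.
u_3 = 0.034366 × 0.440 + 0.016 = 0.031121.
u_4 = 0.031121 × 0.440 + 0.016 = 0.029693.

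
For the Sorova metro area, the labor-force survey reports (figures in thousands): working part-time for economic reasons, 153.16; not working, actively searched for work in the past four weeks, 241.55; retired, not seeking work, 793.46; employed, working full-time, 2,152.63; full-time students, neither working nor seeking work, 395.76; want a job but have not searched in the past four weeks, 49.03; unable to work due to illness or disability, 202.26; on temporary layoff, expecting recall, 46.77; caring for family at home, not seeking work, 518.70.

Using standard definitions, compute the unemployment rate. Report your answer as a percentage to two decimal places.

Employed = 153.16 + 2,152.63 = 2,305.79 thousand (anyone who worked, including part-time for economic reasons, counts as employed).
Unemployed = 241.55 + 46.77 = 288.32 thousand (jobless and actively searching, or on temporary layoff).
Labor force = 2,305.79 + 288.32 = 2,594.11 thousand.
Unemployment rate = 288.32 / 2,594.11 = 11.11%.

Unemployment rate ≈ 11.11%.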